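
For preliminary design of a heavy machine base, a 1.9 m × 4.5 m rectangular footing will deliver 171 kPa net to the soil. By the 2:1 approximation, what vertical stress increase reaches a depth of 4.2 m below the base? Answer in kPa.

Δσ_z ≈ 27.5 kPa

By the 2:1 method the load spreads at 1 horizontal : 2 vertical, so at depth z the loaded area has grown by z in each plan dimension:
Δσ = qBL/((B+z)(L+z)) = 171×1.9×4.5/((1.9+4.2)(4.5+4.2)) = 27.549 kPa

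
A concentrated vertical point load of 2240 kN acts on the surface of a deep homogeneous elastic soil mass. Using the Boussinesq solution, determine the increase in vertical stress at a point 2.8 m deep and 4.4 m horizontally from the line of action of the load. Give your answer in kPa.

Δσ_z ≈ 6.08 kPa

Boussinesq vertical stress below a point load on an elastic half-space:
Δσ_z = 3P/(2πz²) · [1 + (r/z)²]^(−5/2)
r/z = 4.4/2.8 = 1.5714; [1+(r/z)²]^(−5/2) = 0.044603.
Δσ_z = 3×2240/(2π×2.8²) × 0.044603 = 136.42 × 0.044603 = 6.085 kPa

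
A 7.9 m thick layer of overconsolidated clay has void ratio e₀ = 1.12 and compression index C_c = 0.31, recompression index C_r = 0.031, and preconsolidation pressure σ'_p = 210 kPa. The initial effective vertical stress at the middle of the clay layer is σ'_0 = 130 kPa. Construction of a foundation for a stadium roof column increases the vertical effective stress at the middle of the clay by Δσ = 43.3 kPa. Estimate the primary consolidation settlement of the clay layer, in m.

S_c ≈ 0.0144 m

Final effective stress: σ'_f = 130 + 43.3 = 173.3 kPa.
σ'_f = 173.3 ≤ σ'_p = 210 kPa, so the clay remains overconsolidated and only the recompression index applies:
S_c = C_r·H/(1+e₀)·log₁₀(σ'_f/σ'_0) = 0.031×7.9/2.12×log₁₀(173.3/130)
    = 0.11552 × 0.12486 = 0.01442 m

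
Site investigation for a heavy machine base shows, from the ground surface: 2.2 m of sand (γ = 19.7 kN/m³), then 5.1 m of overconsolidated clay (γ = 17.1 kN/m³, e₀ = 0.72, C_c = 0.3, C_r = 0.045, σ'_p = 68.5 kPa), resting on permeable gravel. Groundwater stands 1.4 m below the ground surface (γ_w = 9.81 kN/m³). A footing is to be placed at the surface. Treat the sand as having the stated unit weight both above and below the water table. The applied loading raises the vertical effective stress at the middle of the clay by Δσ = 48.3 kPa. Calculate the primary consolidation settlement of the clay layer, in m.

S_c ≈ 0.169 m

Mid-depth of clay below the ground surface: z = 2.2 + 5.1/2 = 4.75 m.
Total vertical stress at mid-clay: σ_v = 19.7×2.2 + 17.1×2.55 = 86.945 kPa.
Pore pressure: u = 9.81×(4.75 − 1.4) = 32.864 kPa.
Initial effective stress: σ'_0 = σ_v − u = 86.945 − 32.864 = 54.081 kPa.
Final effective stress: σ'_f = 54.081 + 48.3 = 102.38 kPa.
σ'_f = 102.38 > σ'_p = 68.5 kPa, so the stress path crosses the preconsolidation pressure — recompression up to σ'_p, then virgin compression beyond:
S_c = H/(1+e₀)·[C_r·log₁₀(σ'_p/σ'_0) + C_c·log₁₀(σ'_f/σ'_p)]
    = 5.1/1.72 × [0.045×log₁₀(68.5/54.081) + 0.3×log₁₀(102.38/68.5)]
    = 2.9651 × [0.0046191 + 0.052357] = 0.1689 m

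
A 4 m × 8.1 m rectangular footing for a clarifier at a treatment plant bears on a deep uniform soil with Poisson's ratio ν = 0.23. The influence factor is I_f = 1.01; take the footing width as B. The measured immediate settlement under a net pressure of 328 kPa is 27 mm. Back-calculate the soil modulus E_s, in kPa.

S_e = q·B·(1−ν²)/E_s · I_f  ⇒  E_s = q·B·(1−ν²)·I_f / S_e.
E_s = 328 × 4 × 0.9471 × 1.01 / 0.027 = 46480 kPa

E_s ≈ 46500 kPa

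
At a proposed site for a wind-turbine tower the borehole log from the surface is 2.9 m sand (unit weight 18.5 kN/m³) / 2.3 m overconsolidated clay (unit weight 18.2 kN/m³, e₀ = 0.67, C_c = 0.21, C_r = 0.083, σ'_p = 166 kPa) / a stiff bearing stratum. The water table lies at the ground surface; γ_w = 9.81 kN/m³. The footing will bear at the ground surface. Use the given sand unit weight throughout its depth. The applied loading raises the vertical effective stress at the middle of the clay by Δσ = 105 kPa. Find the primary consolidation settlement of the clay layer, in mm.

Mid-depth of clay below the ground surface: z = 2.9 + 2.3/2 = 4.05 m.
Total vertical stress at mid-clay: σ_v = 18.5×2.9 + 18.2×1.15 = 74.58 kPa.
Pore pressure: u = 9.81×(4.05 − 0) = 39.73 kPa.
Initial effective stress: σ'_0 = σ_v − u = 74.58 − 39.73 = 34.85 kPa.
Final effective stress: σ'_f = 34.85 + 105 = 139.85 kPa.
σ'_f = 139.85 ≤ σ'_p = 166 kPa, so the clay remains overconsolidated and only the recompression index applies:
S_c = C_r·H/(1+e₀)·log₁₀(σ'_f/σ'_0) = 0.083×2.3/1.67×log₁₀(139.85/34.85)
    = 0.11431 × 0.60346 = 0.06898 m

S_c ≈ 69 mm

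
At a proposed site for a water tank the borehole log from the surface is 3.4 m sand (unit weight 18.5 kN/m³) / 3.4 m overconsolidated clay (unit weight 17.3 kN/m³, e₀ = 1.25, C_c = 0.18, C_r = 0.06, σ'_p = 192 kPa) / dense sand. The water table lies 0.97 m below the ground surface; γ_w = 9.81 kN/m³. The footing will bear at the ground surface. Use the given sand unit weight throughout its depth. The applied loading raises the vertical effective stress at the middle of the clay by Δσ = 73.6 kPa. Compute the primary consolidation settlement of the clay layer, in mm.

Mid-depth of clay below the ground surface: z = 3.4 + 3.4/2 = 5.1 m.
Total vertical stress at mid-clay: σ_v = 18.5×3.4 + 17.3×1.7 = 92.31 kPa.
Pore pressure: u = 9.81×(5.1 − 0.97) = 40.515 kPa.
Initial effective stress: σ'_0 = σ_v − u = 92.31 − 40.515 = 51.795 kPa.
Final effective stress: σ'_f = 51.795 + 73.6 = 125.39 kPa.
σ'_f = 125.39 ≤ σ'_p = 192 kPa, so the clay remains overconsolidated and only the recompression index applies:
S_c = C_r·H/(1+e₀)·log₁₀(σ'_f/σ'_0) = 0.06×3.4/2.25×log₁₀(125.39/51.795)
    = 0.090666 × 0.38398 = 0.03481 m

S_c ≈ 34.8 mm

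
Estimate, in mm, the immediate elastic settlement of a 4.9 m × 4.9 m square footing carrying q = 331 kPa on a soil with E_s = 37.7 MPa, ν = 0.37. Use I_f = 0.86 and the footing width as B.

S_e ≈ 31.9 mm

Immediate (elastic) settlement: S_e = q·B·(1−ν²)/E_s · I_f.
E_s = 37.7 MPa = 37700 kPa.
S_e = 331 × 4.9 × (1 − 0.37²) / 37700 × 0.86
    = 331 × 4.9 × 0.8631 / 37700 × 0.86
    = 0.03193 m = 31.93 mm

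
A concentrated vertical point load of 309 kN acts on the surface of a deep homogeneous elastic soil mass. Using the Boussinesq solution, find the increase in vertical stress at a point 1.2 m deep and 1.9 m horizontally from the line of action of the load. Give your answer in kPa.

Δσ_z ≈ 4.45 kPa

Boussinesq vertical stress below a point load on an elastic half-space:
Δσ_z = 3P/(2πz²) · [1 + (r/z)²]^(−5/2)
r/z = 1.9/1.2 = 1.5833; [1+(r/z)²]^(−5/2) = 0.043419.
Δσ_z = 3×309/(2π×1.2²) × 0.043419 = 102.46 × 0.043419 = 4.449 kPa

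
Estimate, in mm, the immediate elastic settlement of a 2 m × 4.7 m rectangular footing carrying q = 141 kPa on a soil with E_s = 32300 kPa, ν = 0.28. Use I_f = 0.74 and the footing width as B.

Immediate (elastic) settlement: S_e = q·B·(1−ν²)/E_s · I_f.
S_e = 141 × 2 × (1 − 0.28²) / 32300 × 0.74
    = 141 × 2 × 0.9216 / 32300 × 0.74
    = 0.005954 m = 5.954 mm

S_e ≈ 5.95 mm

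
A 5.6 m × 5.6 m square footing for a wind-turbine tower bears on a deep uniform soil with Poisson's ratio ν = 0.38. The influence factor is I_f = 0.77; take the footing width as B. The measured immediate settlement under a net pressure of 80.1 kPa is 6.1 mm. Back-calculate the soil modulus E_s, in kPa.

S_e = q·B·(1−ν²)/E_s · I_f  ⇒  E_s = q·B·(1−ν²)·I_f / S_e.
E_s = 80.1 × 5.6 × 0.8556 × 0.77 / 0.0061 = 48450 kPa

E_s ≈ 48400 kPa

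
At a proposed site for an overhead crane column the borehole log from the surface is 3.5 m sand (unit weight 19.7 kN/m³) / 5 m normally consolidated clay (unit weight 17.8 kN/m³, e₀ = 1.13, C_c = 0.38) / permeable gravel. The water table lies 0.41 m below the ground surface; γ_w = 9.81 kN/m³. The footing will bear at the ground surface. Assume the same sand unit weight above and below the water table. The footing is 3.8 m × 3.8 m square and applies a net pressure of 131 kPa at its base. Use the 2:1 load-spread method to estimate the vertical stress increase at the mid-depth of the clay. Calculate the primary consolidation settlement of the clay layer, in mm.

S_c ≈ 112 mm

Mid-depth of clay below the ground surface: z = 3.5 + 5/2 = 6 m.
Total vertical stress at mid-clay: σ_v = 19.7×3.5 + 17.8×2.5 = 113.45 kPa.
Pore pressure: u = 9.81×(6 − 0.41) = 54.838 kPa.
Initial effective stress: σ'_0 = σ_v − u = 113.45 − 54.838 = 58.612 kPa.
Stress increase at mid-clay by the 2:1 spreading method:
Δσ = qBL/((B+z)(L+z)) = 131×3.8×3.8/((3.8+6)(3.8+6)) = 19.696 kPa
Final effective stress: σ'_f = σ'_0 + Δσ = 58.612 + 19.696 = 78.308 kPa.
Normally consolidated clay, so the full stress increment lies on the virgin compression line:
S_c = C_c·H/(1+e₀)·log₁₀(σ'_f/σ'_0) = 0.38×5/(1+1.13)×log₁₀(78.308/58.612)
    = 0.89202 × 0.12582 = 0.1122 m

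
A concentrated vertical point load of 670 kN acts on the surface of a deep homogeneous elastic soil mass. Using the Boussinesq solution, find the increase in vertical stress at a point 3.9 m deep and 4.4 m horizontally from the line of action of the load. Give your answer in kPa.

Boussinesq vertical stress below a point load on an elastic half-space:
Δσ_z = 3P/(2πz²) · [1 + (r/z)²]^(−5/2)
r/z = 4.4/3.9 = 1.1282; [1+(r/z)²]^(−5/2) = 0.1284.
Δσ_z = 3×670/(2π×3.9²) × 0.1284 = 21.032 × 0.1284 = 2.701 kPa

Δσ_z ≈ 2.7 kPa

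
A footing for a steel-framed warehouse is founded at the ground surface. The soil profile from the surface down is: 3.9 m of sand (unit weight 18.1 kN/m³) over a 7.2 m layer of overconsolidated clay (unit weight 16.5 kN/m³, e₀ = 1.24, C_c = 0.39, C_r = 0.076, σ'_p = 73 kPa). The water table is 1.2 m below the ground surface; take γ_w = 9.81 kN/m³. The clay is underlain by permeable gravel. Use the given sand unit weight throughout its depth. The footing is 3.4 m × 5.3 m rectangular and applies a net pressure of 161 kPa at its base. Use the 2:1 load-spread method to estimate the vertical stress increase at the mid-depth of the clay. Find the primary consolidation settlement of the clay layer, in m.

S_c ≈ 0.115 m

Mid-depth of clay below the ground surface: z = 3.9 + 7.2/2 = 7.5 m.
Total vertical stress at mid-clay: σ_v = 18.1×3.9 + 16.5×3.6 = 129.99 kPa.
Pore pressure: u = 9.81×(7.5 − 1.2) = 61.803 kPa.
Initial effective stress: σ'_0 = σ_v − u = 129.99 − 61.803 = 68.187 kPa.
Stress increase at mid-clay by the 2:1 spreading method:
Δσ = qBL/((B+z)(L+z)) = 161×3.4×5.3/((3.4+7.5)(5.3+7.5)) = 20.794 kPa
Final effective stress: σ'_f = 68.187 + 20.794 = 88.981 kPa.
σ'_f = 88.981 > σ'_p = 73 kPa, so the stress path crosses the preconsolidation pressure — recompression up to σ'_p, then virgin compression beyond:
S_c = H/(1+e₀)·[C_r·log₁₀(σ'_p/σ'_0) + C_c·log₁₀(σ'_f/σ'_p)]
    = 7.2/2.24 × [0.076×log₁₀(73/68.187) + 0.39×log₁₀(88.981/73)]
    = 3.2143 × [0.0022512 + 0.03353] = 0.115 m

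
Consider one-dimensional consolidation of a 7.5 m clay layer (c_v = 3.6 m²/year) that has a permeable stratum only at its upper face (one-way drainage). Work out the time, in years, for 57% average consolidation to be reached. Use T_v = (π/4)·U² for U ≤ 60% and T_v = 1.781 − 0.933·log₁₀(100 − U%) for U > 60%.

t ≈ 3.99 years

Drainage path length: H_d = H = 7.5 m (single drainage).
U ≤ 60%: T_v = (π/4)·U² = (π/4)×0.57² = 0.25518.
t = T_v·H_d²/c_v = 0.25518×7.5²/3.6 = 3.987 years.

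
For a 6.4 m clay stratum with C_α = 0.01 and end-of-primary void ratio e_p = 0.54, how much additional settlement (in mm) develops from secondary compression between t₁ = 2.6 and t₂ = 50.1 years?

S_s ≈ 53.4 mm

Secondary compression: S_s = C_α·H/(1+e_p)·log₁₀(t₂/t₁)
S_s = 0.01×6.4/(1+0.54)×log₁₀(50.1/2.6)
    = 0.04156 × 1.285 = 0.0534 m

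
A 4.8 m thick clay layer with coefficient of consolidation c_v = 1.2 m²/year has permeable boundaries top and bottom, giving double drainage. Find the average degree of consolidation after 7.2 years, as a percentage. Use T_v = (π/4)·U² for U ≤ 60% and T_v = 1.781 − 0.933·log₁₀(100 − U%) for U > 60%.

Drainage path length: H_d = H/2 = 2.4 m (double drainage).
T_v = c_v·t/H_d² = 1.2×7.2/2.4² = 1.5.
T_v = 1.5 corresponds to the U > 60% branch:
U = 1 − 10^((1.781 − T_v)/0.933)/100 = 0.98

U ≈ 98 %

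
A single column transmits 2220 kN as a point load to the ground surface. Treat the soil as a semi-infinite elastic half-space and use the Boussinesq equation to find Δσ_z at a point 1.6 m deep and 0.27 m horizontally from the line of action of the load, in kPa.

Boussinesq vertical stress below a point load on an elastic half-space:
Δσ_z = 3P/(2πz²) · [1 + (r/z)²]^(−5/2)
r/z = 0.27/1.6 = 0.16875; [1+(r/z)²]^(−5/2) = 0.93221.
Δσ_z = 3×2220/(2π×1.6²) × 0.93221 = 414.05 × 0.93221 = 386 kPa

Δσ_z ≈ 386 kPa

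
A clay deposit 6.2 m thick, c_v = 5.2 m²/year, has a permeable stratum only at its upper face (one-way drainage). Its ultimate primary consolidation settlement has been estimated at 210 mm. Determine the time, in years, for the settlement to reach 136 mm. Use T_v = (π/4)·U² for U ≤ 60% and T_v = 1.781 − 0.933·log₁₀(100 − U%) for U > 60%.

t ≈ 2.5 years

Drainage path length: H_d = H = 6.2 m (single drainage).
U = S(t)/S_ult = 136/210 = 0.6476.
U > 60%: T_v = 1.781 − 0.933·log₁₀(100 − 64.762) = 0.33764.
t = T_v·H_d²/c_v = 0.33764×6.2²/5.2 = 2.496 years.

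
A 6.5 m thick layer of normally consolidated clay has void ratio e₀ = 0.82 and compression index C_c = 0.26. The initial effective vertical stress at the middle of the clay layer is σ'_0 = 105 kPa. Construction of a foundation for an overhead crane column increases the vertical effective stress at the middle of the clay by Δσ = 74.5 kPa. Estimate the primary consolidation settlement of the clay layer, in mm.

Final effective stress: σ'_f = σ'_0 + Δσ = 105 + 74.5 = 179.5 kPa.
Normally consolidated clay, so the full stress increment lies on the virgin compression line:
S_c = C_c·H/(1+e₀)·log₁₀(σ'_f/σ'_0) = 0.26×6.5/(1+0.82)×log₁₀(179.5/105)
    = 0.92857 × 0.23288 = 0.2162 m

S_c ≈ 216 mm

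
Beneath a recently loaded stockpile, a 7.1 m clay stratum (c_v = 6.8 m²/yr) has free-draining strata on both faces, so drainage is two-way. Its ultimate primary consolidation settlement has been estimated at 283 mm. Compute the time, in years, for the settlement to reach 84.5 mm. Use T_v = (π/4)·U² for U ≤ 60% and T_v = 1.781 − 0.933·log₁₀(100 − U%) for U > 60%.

t ≈ 0.13 years

Drainage path length: H_d = H/2 = 3.55 m (double drainage).
U = S(t)/S_ult = 84.5/283 = 0.2986.
U ≤ 60%: T_v = (π/4)·U² = (π/4)×0.29859² = 0.070021.
t = T_v·H_d²/c_v = 0.070021×3.55²/6.8 = 0.1298 years.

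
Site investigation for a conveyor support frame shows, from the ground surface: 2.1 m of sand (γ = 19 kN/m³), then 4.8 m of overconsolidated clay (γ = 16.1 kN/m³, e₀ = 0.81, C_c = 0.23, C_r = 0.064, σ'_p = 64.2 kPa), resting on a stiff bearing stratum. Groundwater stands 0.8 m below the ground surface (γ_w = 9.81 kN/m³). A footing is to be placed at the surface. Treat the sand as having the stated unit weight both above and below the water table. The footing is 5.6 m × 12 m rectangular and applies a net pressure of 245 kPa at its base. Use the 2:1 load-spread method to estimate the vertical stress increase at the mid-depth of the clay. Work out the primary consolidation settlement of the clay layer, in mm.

Mid-depth of clay below the ground surface: z = 2.1 + 4.8/2 = 4.5 m.
Total vertical stress at mid-clay: σ_v = 19×2.1 + 16.1×2.4 = 78.54 kPa.
Pore pressure: u = 9.81×(4.5 − 0.8) = 36.297 kPa.
Initial effective stress: σ'_0 = σ_v − u = 78.54 − 36.297 = 42.243 kPa.
Stress increase at mid-clay by the 2:1 spreading method:
Δσ = qBL/((B+z)(L+z)) = 245×5.6×12/((5.6+4.5)(12+4.5)) = 98.794 kPa
Final effective stress: σ'_f = 42.243 + 98.794 = 141.04 kPa.
σ'_f = 141.04 > σ'_p = 64.2 kPa, so the stress path crosses the preconsolidation pressure — recompression up to σ'_p, then virgin compression beyond:
S_c = H/(1+e₀)·[C_r·log₁₀(σ'_p/σ'_0) + C_c·log₁₀(σ'_f/σ'_p)]
    = 4.8/1.81 × [0.064×log₁₀(64.2/42.243) + 0.23×log₁₀(141.04/64.2)]
    = 2.6519 × [0.011634 + 0.078616] = 0.2393 m

S_c ≈ 239 mm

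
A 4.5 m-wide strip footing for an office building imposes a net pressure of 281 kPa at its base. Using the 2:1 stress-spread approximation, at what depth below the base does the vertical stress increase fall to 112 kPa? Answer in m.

2:1 spreading — at depth z the loaded area has grown by z in each plan dimension:
qB/(B+z) = Δσ_z ⇒ z = qB/Δσ_z − B = 281×4.5/112 − 4.5 = 6.79 m

z ≈ 6.79 m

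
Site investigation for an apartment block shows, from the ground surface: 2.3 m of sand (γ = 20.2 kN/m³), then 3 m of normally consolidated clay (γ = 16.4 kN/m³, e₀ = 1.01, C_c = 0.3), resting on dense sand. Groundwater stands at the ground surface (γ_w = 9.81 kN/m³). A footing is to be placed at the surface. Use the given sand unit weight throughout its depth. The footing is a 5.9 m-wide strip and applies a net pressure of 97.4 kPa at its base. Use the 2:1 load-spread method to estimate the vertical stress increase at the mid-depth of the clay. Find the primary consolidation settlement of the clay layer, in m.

Mid-depth of clay below the ground surface: z = 2.3 + 3/2 = 3.8 m.
Total vertical stress at mid-clay: σ_v = 20.2×2.3 + 16.4×1.5 = 71.06 kPa.
Pore pressure: u = 9.81×(3.8 − 0) = 37.278 kPa.
Initial effective stress: σ'_0 = σ_v − u = 71.06 − 37.278 = 33.782 kPa.
Stress increase at mid-clay by the 2:1 spreading method:
Δσ = qB/(B+z) = 97.4×5.9/(5.9+3.8) = 59.243 kPa
Final effective stress: σ'_f = σ'_0 + Δσ = 33.782 + 59.243 = 93.025 kPa.
Normally consolidated clay, so the full stress increment lies on the virgin compression line:
S_c = C_c·H/(1+e₀)·log₁₀(σ'_f/σ'_0) = 0.3×3/(1+1.01)×log₁₀(93.025/33.782)
    = 0.44776 × 0.43991 = 0.197 m

S_c ≈ 0.197 m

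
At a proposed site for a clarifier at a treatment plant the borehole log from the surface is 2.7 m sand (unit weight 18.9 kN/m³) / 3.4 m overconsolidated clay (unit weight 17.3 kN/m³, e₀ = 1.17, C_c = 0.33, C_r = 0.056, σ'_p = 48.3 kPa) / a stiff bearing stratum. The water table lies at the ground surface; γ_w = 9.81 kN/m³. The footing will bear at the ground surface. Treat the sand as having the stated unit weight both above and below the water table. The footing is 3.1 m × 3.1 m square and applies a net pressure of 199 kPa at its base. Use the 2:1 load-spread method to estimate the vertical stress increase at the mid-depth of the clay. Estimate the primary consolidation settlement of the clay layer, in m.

Mid-depth of clay below the ground surface: z = 2.7 + 3.4/2 = 4.4 m.
Total vertical stress at mid-clay: σ_v = 18.9×2.7 + 17.3×1.7 = 80.44 kPa.
Pore pressure: u = 9.81×(4.4 − 0) = 43.164 kPa.
Initial effective stress: σ'_0 = σ_v − u = 80.44 − 43.164 = 37.276 kPa.
Stress increase at mid-clay by the 2:1 spreading method:
Δσ = qBL/((B+z)(L+z)) = 199×3.1×3.1/((3.1+4.4)(3.1+4.4)) = 33.998 kPa
Final effective stress: σ'_f = 37.276 + 33.998 = 71.274 kPa.
σ'_f = 71.274 > σ'_p = 48.3 kPa, so the stress path crosses the preconsolidation pressure — recompression up to σ'_p, then virgin compression beyond:
S_c = H/(1+e₀)·[C_r·log₁₀(σ'_p/σ'_0) + C_c·log₁₀(σ'_f/σ'_p)]
    = 3.4/2.17 × [0.056×log₁₀(48.3/37.276) + 0.33×log₁₀(71.274/48.3)]
    = 1.5668 × [0.006301 + 0.055765] = 0.09725 m

S_c ≈ 0.0972 m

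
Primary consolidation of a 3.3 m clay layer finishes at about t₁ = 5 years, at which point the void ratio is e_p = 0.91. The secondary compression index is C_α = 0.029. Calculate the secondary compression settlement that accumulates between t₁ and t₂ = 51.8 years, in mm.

Secondary compression: S_s = C_α·H/(1+e_p)·log₁₀(t₂/t₁)
S_s = 0.029×3.3/(1+0.91)×log₁₀(51.8/5)
    = 0.0501 × 1.015 = 0.05087 m

S_s ≈ 50.9 mm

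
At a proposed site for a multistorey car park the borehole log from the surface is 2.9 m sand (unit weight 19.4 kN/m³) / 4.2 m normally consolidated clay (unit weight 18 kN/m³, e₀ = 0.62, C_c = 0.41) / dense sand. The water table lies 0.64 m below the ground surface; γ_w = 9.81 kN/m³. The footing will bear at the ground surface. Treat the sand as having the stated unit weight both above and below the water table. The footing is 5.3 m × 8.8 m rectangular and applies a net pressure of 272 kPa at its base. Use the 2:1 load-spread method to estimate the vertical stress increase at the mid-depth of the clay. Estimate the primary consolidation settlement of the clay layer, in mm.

S_c ≈ 465 mm

Mid-depth of clay below the ground surface: z = 2.9 + 4.2/2 = 5 m.
Total vertical stress at mid-clay: σ_v = 19.4×2.9 + 18×2.1 = 94.06 kPa.
Pore pressure: u = 9.81×(5 − 0.64) = 42.772 kPa.
Initial effective stress: σ'_0 = σ_v − u = 94.06 − 42.772 = 51.288 kPa.
Stress increase at mid-clay by the 2:1 spreading method:
Δσ = qBL/((B+z)(L+z)) = 272×5.3×8.8/((5.3+5)(8.8+5)) = 89.251 kPa
Final effective stress: σ'_f = σ'_0 + Δσ = 51.288 + 89.251 = 140.54 kPa.
Normally consolidated clay, so the full stress increment lies on the virgin compression line:
S_c = C_c·H/(1+e₀)·log₁₀(σ'_f/σ'_0) = 0.41×4.2/(1+0.62)×log₁₀(140.54/51.288)
    = 1.063 × 0.43778 = 0.4654 m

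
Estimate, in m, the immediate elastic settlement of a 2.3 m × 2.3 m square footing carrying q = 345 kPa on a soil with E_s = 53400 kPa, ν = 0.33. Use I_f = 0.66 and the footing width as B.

Immediate (elastic) settlement: S_e = q·B·(1−ν²)/E_s · I_f.
S_e = 345 × 2.3 × (1 − 0.33²) / 53400 × 0.66
    = 345 × 2.3 × 0.8911 / 53400 × 0.66
    = 0.008739 m

S_e ≈ 0.00874 m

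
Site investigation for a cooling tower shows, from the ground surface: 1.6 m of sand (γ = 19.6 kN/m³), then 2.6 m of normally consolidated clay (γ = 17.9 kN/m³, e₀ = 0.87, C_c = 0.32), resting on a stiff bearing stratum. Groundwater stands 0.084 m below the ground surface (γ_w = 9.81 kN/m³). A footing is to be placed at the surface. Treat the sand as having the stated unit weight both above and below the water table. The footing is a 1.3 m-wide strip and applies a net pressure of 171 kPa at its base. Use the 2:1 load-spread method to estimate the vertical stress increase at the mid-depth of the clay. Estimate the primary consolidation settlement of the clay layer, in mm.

S_c ≈ 210 mm

Mid-depth of clay below the ground surface: z = 1.6 + 2.6/2 = 2.9 m.
Total vertical stress at mid-clay: σ_v = 19.6×1.6 + 17.9×1.3 = 54.63 kPa.
Pore pressure: u = 9.81×(2.9 − 0.084) = 27.625 kPa.
Initial effective stress: σ'_0 = σ_v − u = 54.63 − 27.625 = 27.005 kPa.
Stress increase at mid-clay by the 2:1 spreading method:
Δσ = qB/(B+z) = 171×1.3/(1.3+2.9) = 52.929 kPa
Final effective stress: σ'_f = σ'_0 + Δσ = 27.005 + 52.929 = 79.934 kPa.
Normally consolidated clay, so the full stress increment lies on the virgin compression line:
S_c = C_c·H/(1+e₀)·log₁₀(σ'_f/σ'_0) = 0.32×2.6/(1+0.87)×log₁₀(79.934/27.005)
    = 0.44492 × 0.47129 = 0.2097 m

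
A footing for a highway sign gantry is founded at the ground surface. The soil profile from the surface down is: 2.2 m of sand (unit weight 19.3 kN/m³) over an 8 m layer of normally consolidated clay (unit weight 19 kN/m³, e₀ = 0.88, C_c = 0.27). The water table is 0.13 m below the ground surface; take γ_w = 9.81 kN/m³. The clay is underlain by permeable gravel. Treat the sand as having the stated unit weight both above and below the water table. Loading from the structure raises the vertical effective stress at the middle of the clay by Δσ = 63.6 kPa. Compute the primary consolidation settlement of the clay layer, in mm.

Mid-depth of clay below the ground surface: z = 2.2 + 8/2 = 6.2 m.
Total vertical stress at mid-clay: σ_v = 19.3×2.2 + 19×4 = 118.46 kPa.
Pore pressure: u = 9.81×(6.2 − 0.13) = 59.547 kPa.
Initial effective stress: σ'_0 = σ_v − u = 118.46 − 59.547 = 58.913 kPa.
Final effective stress: σ'_f = σ'_0 + Δσ = 58.913 + 63.6 = 122.51 kPa.
Normally consolidated clay, so the full stress increment lies on the virgin compression line:
S_c = C_c·H/(1+e₀)·log₁₀(σ'_f/σ'_0) = 0.27×8/(1+0.88)×log₁₀(122.51/58.913)
    = 1.1489 × 0.31796 = 0.3653 m

S_c ≈ 365 mm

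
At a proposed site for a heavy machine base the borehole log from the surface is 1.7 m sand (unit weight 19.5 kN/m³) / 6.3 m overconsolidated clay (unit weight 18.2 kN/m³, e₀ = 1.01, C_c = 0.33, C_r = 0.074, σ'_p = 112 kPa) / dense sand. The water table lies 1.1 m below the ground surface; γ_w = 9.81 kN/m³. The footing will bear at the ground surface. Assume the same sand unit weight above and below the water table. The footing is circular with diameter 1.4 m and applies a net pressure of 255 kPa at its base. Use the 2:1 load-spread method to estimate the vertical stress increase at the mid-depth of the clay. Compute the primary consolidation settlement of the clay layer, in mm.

Mid-depth of clay below the ground surface: z = 1.7 + 6.3/2 = 4.85 m.
Total vertical stress at mid-clay: σ_v = 19.5×1.7 + 18.2×3.15 = 90.48 kPa.
Pore pressure: u = 9.81×(4.85 − 1.1) = 36.788 kPa.
Initial effective stress: σ'_0 = σ_v − u = 90.48 − 36.788 = 53.692 kPa.
Stress increase at mid-clay by the 2:1 spreading method:
Δσ ≈ qD²/(D+z)² = 255×1.4²/(1.4+4.85)² = 12.795 kPa
Final effective stress: σ'_f = 53.692 + 12.795 = 66.487 kPa.
σ'_f = 66.487 ≤ σ'_p = 112 kPa, so the clay remains overconsolidated and only the recompression index applies:
S_c = C_r·H/(1+e₀)·log₁₀(σ'_f/σ'_0) = 0.074×6.3/2.01×log₁₀(66.487/53.692)
    = 0.23194 × 0.092827 = 0.02153 m

S_c ≈ 21.5 mm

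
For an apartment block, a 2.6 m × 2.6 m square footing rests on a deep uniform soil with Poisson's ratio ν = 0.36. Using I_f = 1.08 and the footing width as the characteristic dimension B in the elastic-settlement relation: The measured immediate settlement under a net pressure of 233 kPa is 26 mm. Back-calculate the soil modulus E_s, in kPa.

E_s ≈ 21900 kPa

S_e = q·B·(1−ν²)/E_s · I_f  ⇒  E_s = q·B·(1−ν²)·I_f / S_e.
E_s = 233 × 2.6 × 0.8704 × 1.08 / 0.026 = 21900 kPa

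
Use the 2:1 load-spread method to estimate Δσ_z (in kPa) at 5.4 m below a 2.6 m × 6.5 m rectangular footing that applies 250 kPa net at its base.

Δσ_z ≈ 44.4 kPa

By the 2:1 method the load spreads at 1 horizontal : 2 vertical, so at depth z the loaded area has grown by z in each plan dimension:
Δσ = qBL/((B+z)(L+z)) = 250×2.6×6.5/((2.6+5.4)(6.5+5.4)) = 44.38 kPa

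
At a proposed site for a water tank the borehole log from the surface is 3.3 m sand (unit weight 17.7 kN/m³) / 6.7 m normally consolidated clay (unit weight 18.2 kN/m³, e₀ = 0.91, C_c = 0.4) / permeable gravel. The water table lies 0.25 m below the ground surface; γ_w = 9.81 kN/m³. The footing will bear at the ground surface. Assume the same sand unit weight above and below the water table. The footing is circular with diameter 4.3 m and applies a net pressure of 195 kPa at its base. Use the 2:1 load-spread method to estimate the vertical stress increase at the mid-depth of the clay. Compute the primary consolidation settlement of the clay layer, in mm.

Mid-depth of clay below the ground surface: z = 3.3 + 6.7/2 = 6.65 m.
Total vertical stress at mid-clay: σ_v = 17.7×3.3 + 18.2×3.35 = 119.38 kPa.
Pore pressure: u = 9.81×(6.65 − 0.25) = 62.784 kPa.
Initial effective stress: σ'_0 = σ_v − u = 119.38 − 62.784 = 56.596 kPa.
Stress increase at mid-clay by the 2:1 spreading method:
Δσ ≈ qD²/(D+z)² = 195×4.3²/(4.3+6.65)² = 30.071 kPa
Final effective stress: σ'_f = σ'_0 + Δσ = 56.596 + 30.071 = 86.667 kPa.
Normally consolidated clay, so the full stress increment lies on the virgin compression line:
S_c = C_c·H/(1+e₀)·log₁₀(σ'_f/σ'_0) = 0.4×6.7/(1+0.91)×log₁₀(86.667/56.596)
    = 1.4031 × 0.18507 = 0.2597 m

S_c ≈ 260 mm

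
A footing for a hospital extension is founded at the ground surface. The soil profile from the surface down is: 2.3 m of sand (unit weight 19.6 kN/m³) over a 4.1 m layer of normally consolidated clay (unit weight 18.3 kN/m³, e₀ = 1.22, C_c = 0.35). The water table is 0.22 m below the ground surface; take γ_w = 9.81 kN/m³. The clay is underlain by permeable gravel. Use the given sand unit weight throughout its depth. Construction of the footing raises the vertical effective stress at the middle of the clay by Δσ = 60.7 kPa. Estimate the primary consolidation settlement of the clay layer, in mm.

Mid-depth of clay below the ground surface: z = 2.3 + 4.1/2 = 4.35 m.
Total vertical stress at mid-clay: σ_v = 19.6×2.3 + 18.3×2.05 = 82.595 kPa.
Pore pressure: u = 9.81×(4.35 − 0.22) = 40.515 kPa.
Initial effective stress: σ'_0 = σ_v − u = 82.595 − 40.515 = 42.08 kPa.
Final effective stress: σ'_f = σ'_0 + Δσ = 42.08 + 60.7 = 102.78 kPa.
Normally consolidated clay, so the full stress increment lies on the virgin compression line:
S_c = C_c·H/(1+e₀)·log₁₀(σ'_f/σ'_0) = 0.35×4.1/(1+1.22)×log₁₀(102.78/42.08)
    = 0.6464 × 0.38783 = 0.2507 m

S_c ≈ 251 mm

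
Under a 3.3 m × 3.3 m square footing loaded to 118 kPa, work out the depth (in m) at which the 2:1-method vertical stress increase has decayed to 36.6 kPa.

z ≈ 2.63 m

2:1 spreading — at depth z the loaded area has grown by z in each plan dimension:
qB²/(B+z)² = Δσ_z ⇒ z = B(√(q/Δσ_z) − 1) = 3.3×(√(118/36.6) − 1) = 2.625 m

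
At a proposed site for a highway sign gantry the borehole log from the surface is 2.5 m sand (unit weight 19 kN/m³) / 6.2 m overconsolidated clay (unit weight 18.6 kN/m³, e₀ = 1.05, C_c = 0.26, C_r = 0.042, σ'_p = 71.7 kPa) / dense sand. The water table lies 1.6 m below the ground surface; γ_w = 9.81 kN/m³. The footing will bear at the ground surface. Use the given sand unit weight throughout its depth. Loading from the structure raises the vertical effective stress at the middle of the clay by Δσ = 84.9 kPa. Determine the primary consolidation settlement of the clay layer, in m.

Mid-depth of clay below the ground surface: z = 2.5 + 6.2/2 = 5.6 m.
Total vertical stress at mid-clay: σ_v = 19×2.5 + 18.6×3.1 = 105.16 kPa.
Pore pressure: u = 9.81×(5.6 − 1.6) = 39.24 kPa.
Initial effective stress: σ'_0 = σ_v − u = 105.16 − 39.24 = 65.92 kPa.
Final effective stress: σ'_f = 65.92 + 84.9 = 150.82 kPa.
σ'_f = 150.82 > σ'_p = 71.7 kPa, so the stress path crosses the preconsolidation pressure — recompression up to σ'_p, then virgin compression beyond:
S_c = H/(1+e₀)·[C_r·log₁₀(σ'_p/σ'_0) + C_c·log₁₀(σ'_f/σ'_p)]
    = 6.2/2.05 × [0.042×log₁₀(71.7/65.92) + 0.26×log₁₀(150.82/71.7)]
    = 3.0244 × [0.0015331 + 0.083964] = 0.2586 m

S_c ≈ 0.259 m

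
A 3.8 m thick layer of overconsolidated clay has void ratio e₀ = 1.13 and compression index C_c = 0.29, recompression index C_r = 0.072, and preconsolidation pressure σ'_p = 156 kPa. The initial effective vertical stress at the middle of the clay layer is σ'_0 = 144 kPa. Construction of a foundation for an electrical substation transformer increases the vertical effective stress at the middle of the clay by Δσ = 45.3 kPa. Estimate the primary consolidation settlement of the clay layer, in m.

Final effective stress: σ'_f = 144 + 45.3 = 189.3 kPa.
σ'_f = 189.3 > σ'_p = 156 kPa, so the stress path crosses the preconsolidation pressure — recompression up to σ'_p, then virgin compression beyond:
S_c = H/(1+e₀)·[C_r·log₁₀(σ'_p/σ'_0) + C_c·log₁₀(σ'_f/σ'_p)]
    = 3.8/2.13 × [0.072×log₁₀(156/144) + 0.29×log₁₀(189.3/156)]
    = 1.784 × [0.0025029 + 0.024368] = 0.04794 m

S_c ≈ 0.0479 m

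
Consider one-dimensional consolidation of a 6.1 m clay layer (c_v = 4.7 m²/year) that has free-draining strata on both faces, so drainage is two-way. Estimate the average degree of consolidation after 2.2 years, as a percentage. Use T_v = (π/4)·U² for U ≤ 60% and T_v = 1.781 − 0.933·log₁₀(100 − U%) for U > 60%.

Drainage path length: H_d = H/2 = 3.05 m (double drainage).
T_v = c_v·t/H_d² = 4.7×2.2/3.05² = 1.1115.
T_v = 1.1115 corresponds to the U > 60% branch:
U = 1 − 10^((1.781 − T_v)/0.933)/100 = 0.9478

U ≈ 94.8 %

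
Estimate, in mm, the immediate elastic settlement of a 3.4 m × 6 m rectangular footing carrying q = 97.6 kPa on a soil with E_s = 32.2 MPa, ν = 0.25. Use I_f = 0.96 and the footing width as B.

S_e ≈ 9.28 mm

Immediate (elastic) settlement: S_e = q·B·(1−ν²)/E_s · I_f.
E_s = 32.2 MPa = 32200 kPa.
S_e = 97.6 × 3.4 × (1 − 0.25²) / 32200 × 0.96
    = 97.6 × 3.4 × 0.9375 / 32200 × 0.96
    = 0.009275 m = 9.275 mm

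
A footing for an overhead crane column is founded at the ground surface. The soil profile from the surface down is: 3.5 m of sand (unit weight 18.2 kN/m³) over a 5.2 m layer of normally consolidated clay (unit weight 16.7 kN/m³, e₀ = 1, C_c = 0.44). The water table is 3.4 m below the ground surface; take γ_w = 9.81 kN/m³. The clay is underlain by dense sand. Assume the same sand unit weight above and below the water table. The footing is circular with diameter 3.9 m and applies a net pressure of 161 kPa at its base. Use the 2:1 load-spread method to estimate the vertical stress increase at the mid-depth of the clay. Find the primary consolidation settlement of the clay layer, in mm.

S_c ≈ 132 mm

Mid-depth of clay below the ground surface: z = 3.5 + 5.2/2 = 6.1 m.
Total vertical stress at mid-clay: σ_v = 18.2×3.5 + 16.7×2.6 = 107.12 kPa.
Pore pressure: u = 9.81×(6.1 − 3.4) = 26.487 kPa.
Initial effective stress: σ'_0 = σ_v − u = 107.12 − 26.487 = 80.633 kPa.
Stress increase at mid-clay by the 2:1 spreading method:
Δσ ≈ qD²/(D+z)² = 161×3.9²/(3.9+6.1)² = 24.488 kPa
Final effective stress: σ'_f = σ'_0 + Δσ = 80.633 + 24.488 = 105.12 kPa.
Normally consolidated clay, so the full stress increment lies on the virgin compression line:
S_c = C_c·H/(1+e₀)·log₁₀(σ'_f/σ'_0) = 0.44×5.2/(1+1)×log₁₀(105.12/80.633)
    = 1.144 × 0.11517 = 0.1318 m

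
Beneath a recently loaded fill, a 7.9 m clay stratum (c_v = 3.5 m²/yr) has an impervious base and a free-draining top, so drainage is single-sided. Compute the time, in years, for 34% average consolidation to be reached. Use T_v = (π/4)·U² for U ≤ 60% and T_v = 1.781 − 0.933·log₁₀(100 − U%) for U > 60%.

Drainage path length: H_d = H = 7.9 m (single drainage).
U ≤ 60%: T_v = (π/4)·U² = (π/4)×0.34² = 0.090792.
t = T_v·H_d²/c_v = 0.090792×7.9²/3.5 = 1.619 years.

t ≈ 1.62 years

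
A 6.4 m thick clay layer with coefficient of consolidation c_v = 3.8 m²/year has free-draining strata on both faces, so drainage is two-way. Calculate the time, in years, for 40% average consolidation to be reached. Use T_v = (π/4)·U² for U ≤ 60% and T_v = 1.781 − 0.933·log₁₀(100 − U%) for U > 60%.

Drainage path length: H_d = H/2 = 3.2 m (double drainage).
U ≤ 60%: T_v = (π/4)·U² = (π/4)×0.4² = 0.12566.
t = T_v·H_d²/c_v = 0.12566×3.2²/3.8 = 0.3386 years.

t ≈ 0.339 years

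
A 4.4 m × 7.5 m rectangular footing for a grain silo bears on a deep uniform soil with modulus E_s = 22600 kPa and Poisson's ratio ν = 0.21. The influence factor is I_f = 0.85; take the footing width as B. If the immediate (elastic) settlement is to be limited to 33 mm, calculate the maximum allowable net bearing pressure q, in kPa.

S_e = q·B·(1−ν²)/E_s · I_f  ⇒  q = S_e·E_s / (B·(1−ν²)·I_f).
q = 0.033 × 22600 / (4.4 × 0.9559 × 0.85) = 208.6 kPa

q ≈ 209 kPa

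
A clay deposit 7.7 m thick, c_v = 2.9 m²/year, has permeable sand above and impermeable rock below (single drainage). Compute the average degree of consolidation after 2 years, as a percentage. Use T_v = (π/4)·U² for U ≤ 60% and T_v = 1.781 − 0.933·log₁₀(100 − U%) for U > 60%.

U ≈ 35.3 %

Drainage path length: H_d = H = 7.7 m (single drainage).
T_v = c_v·t/H_d² = 2.9×2/7.7² = 0.097824.
T_v = 0.097824 corresponds to the U ≤ 60% branch:
U = √(4T_v/π) = 0.3529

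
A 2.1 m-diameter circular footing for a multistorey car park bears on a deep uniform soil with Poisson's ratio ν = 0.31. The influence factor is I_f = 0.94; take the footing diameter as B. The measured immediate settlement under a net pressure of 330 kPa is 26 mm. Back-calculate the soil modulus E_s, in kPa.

S_e = q·B·(1−ν²)/E_s · I_f  ⇒  E_s = q·B·(1−ν²)·I_f / S_e.
E_s = 330 × 2.1 × 0.9039 × 0.94 / 0.026 = 22650 kPa

E_s ≈ 22600 kPa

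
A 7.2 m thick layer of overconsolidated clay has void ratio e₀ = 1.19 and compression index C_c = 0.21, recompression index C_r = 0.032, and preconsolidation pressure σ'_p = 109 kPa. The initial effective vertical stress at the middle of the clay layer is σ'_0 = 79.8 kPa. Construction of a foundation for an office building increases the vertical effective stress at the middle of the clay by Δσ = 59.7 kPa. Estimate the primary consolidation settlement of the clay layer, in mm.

Final effective stress: σ'_f = 79.8 + 59.7 = 139.5 kPa.
σ'_f = 139.5 > σ'_p = 109 kPa, so the stress path crosses the preconsolidation pressure — recompression up to σ'_p, then virgin compression beyond:
S_c = H/(1+e₀)·[C_r·log₁₀(σ'_p/σ'_0) + C_c·log₁₀(σ'_f/σ'_p)]
    = 7.2/2.19 × [0.032×log₁₀(109/79.8) + 0.21×log₁₀(139.5/109)]
    = 3.2877 × [0.0043336 + 0.022501] = 0.08822 m

S_c ≈ 88.2 mm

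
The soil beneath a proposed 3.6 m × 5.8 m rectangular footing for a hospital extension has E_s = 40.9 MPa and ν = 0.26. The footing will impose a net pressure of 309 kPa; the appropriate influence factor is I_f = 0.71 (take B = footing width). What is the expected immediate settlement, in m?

S_e ≈ 0.018 m

Immediate (elastic) settlement: S_e = q·B·(1−ν²)/E_s · I_f.
E_s = 40.9 MPa = 40900 kPa.
S_e = 309 × 3.6 × (1 − 0.26²) / 40900 × 0.71
    = 309 × 3.6 × 0.9324 / 40900 × 0.71
    = 0.01801 m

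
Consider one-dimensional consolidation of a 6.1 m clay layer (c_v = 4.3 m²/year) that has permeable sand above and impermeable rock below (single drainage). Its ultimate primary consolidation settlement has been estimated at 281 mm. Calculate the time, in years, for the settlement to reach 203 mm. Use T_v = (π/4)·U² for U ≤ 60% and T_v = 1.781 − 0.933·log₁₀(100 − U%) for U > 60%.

t ≈ 3.76 years

Drainage path length: H_d = H = 6.1 m (single drainage).
U = S(t)/S_ult = 203/281 = 0.7224.
U > 60%: T_v = 1.781 − 0.933·log₁₀(100 − 72.242) = 0.43432.
t = T_v·H_d²/c_v = 0.43432×6.1²/4.3 = 3.758 years.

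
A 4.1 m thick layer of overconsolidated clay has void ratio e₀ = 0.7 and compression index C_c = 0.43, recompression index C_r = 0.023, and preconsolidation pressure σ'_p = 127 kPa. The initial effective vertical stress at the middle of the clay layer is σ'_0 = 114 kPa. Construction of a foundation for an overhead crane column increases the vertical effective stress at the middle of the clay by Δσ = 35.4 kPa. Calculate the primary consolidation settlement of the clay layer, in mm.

S_c ≈ 75.8 mm

Final effective stress: σ'_f = 114 + 35.4 = 149.4 kPa.
σ'_f = 149.4 > σ'_p = 127 kPa, so the stress path crosses the preconsolidation pressure — recompression up to σ'_p, then virgin compression beyond:
S_c = H/(1+e₀)·[C_r·log₁₀(σ'_p/σ'_0) + C_c·log₁₀(σ'_f/σ'_p)]
    = 4.1/1.7 × [0.023×log₁₀(127/114) + 0.43×log₁₀(149.4/127)]
    = 2.4118 × [0.0010787 + 0.030335] = 0.07576 m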